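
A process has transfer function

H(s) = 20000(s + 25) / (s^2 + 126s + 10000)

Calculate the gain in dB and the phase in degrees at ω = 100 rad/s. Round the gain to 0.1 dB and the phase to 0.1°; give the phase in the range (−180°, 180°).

At s = jω = j100:
zero (s+25): 25 + j100 → |·| = √(25²+100²) = √10625 ≈ 103.08, ∠ = arctan(100/25) ≈ 75.96°
quadratic: (j100)² + 126·j100 + 10000 = 0 + j12600 → |·| ≈ 12600, ∠ ≈ 90.00°
|H| = 20000 · 103.08 / 12600 ≈ 163.62
Gain = 20 log₁₀(163.62) ≈ 44.28 dB
∠H = 75.96° − 90.00° = -14.04°

44.3 dB, -14.0°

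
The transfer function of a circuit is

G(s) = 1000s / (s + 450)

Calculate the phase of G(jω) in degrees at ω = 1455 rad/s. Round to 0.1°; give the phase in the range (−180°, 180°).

At s = jω = j1455:
zero at origin: s = j1455 → |·| = 1455, ∠ = 90.00°
pole (s+450): 450 + j1455 → |·| = √(450²+1455²) = √2319525 ≈ 1523, ∠ = arctan(1455/450) ≈ 72.81°
∠G = 90.00° − 72.81° = 17.19°

17.2°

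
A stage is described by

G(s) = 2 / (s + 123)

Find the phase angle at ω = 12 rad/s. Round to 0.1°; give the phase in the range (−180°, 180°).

-5.6°

Substitute s = j12:
Numerator: 2 = 2 + j0
Denominator: (j12) + 123 = 123 + j12
|N| = √(2² + 0²) ≈ 2, ∠N ≈ 0.00°
|D| = √(123² + 12²) ≈ 123.58, ∠D ≈ 5.57°
∠G = 0.00° − 5.57° = -5.57°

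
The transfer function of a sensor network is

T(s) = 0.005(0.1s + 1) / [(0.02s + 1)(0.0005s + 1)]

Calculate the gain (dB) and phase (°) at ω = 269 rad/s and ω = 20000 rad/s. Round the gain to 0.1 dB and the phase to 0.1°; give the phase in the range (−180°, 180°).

ω = 269: -32.3 dB, 0.7°; ω = 20000: -52.1 dB, -84.2°

At ω = 269 rad/s:
zero (1 + j269·0.1) = 1 + j26.9 → |·| ≈ 26.919, ∠ ≈ 87.87°
pole (1 + j269·0.02) = 1 + j5.38 → |·| ≈ 5.4721, ∠ ≈ 79.47°
pole (1 + j269·0.0005) = 1 + j0.1345 → |·| ≈ 1.009, ∠ ≈ 7.66°
|T| = 0.005 · 26.919 / (5.4721 · 1.009) ≈ 0.024377
Gain = 20 log₁₀(0.024377) ≈ -32.26 dB
∠T = (87.87°) − (79.47° + 7.66°) = 0.74°

At ω = 20000 rad/s:
zero (1 + j20000·0.1) = 1 + j2000 → |·| ≈ 2000, ∠ ≈ 89.97°
pole (1 + j20000·0.02) = 1 + j400 → |·| ≈ 400, ∠ ≈ 89.86°
pole (1 + j20000·0.0005) = 1 + j10 → |·| ≈ 10.05, ∠ ≈ 84.29°
|T| = 0.005 · 2000 / (400 · 10.05) ≈ 0.0024876
Gain = 20 log₁₀(0.0024876) ≈ -52.08 dB
∠T = (89.97°) − (89.86° + 84.29°) = -84.18°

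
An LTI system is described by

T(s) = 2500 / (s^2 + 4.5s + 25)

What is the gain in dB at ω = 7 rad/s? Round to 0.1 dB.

At s = jω = j7:
quadratic: (j7)² + 4.5·j7 + 25 = -24 + j31.5 → |·| ≈ 39.601, ∠ ≈ 127.30°
|T| = 2500 / 39.601 ≈ 63.13
Gain = 20 log₁₀(63.13) ≈ 36.00 dB

36.0 dB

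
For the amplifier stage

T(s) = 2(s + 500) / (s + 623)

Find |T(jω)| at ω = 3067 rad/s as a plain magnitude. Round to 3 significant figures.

At s = jω = j3067:
zero (s+500): 500 + j3067 → |·| = √(500²+3067²) = √9656489 ≈ 3107.5, ∠ = arctan(3067/500) ≈ 80.74°
pole (s+623): 623 + j3067 → |·| = √(623²+3067²) = √9794618 ≈ 3129.6, ∠ = arctan(3067/623) ≈ 78.52°
|T| = 2 · 3107.5 / 3129.6 ≈ 1.9859

1.99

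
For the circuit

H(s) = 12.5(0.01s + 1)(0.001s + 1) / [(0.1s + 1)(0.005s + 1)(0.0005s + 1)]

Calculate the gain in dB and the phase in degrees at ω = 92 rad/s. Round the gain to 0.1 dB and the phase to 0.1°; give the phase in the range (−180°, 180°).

4.5 dB, -63.3°

At ω = 92 rad/s:
zero (1 + j92·0.01) = 1 + j0.92 → |·| ≈ 1.3588, ∠ ≈ 42.61°
zero (1 + j92·0.001) = 1 + j0.092 → |·| ≈ 1.0042, ∠ ≈ 5.26°
pole (1 + j92·0.1) = 1 + j9.2 → |·| ≈ 9.2542, ∠ ≈ 83.80°
pole (1 + j92·0.005) = 1 + j0.46 → |·| ≈ 1.1007, ∠ ≈ 24.70°
pole (1 + j92·0.0005) = 1 + j0.046 → |·| ≈ 1.0011, ∠ ≈ 2.63°
|H| = 12.5 · 1.3588 · 1.0042 / (9.2542 · 1.1007 · 1.0011) ≈ 1.6726
Gain = 20 log₁₀(1.6726) ≈ 4.47 dB
∠H = (42.61° + 5.26°) − (83.80° + 24.70° + 2.63°) = -63.26°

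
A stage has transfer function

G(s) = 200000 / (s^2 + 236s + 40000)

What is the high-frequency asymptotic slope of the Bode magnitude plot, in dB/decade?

-40 dB/decade

Each pole contributes −20 dB/decade at high frequency; each zero contributes +20 dB/decade.
Net: 0 zero(s) − 2 pole(s) → -40 dB/decade.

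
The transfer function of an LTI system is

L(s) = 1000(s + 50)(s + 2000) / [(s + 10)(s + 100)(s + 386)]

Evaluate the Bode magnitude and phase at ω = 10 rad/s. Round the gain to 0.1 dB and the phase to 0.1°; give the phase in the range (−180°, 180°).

45.4 dB, -40.6°

At s = jω = j10:
zero (s+50): 50 + j10 → |·| = √(50²+10²) = √2600 ≈ 50.99, ∠ = arctan(10/50) ≈ 11.31°
zero (s+2000): 2000 + j10 → |·| = √(2000²+10²) = √4000100 ≈ 2000, ∠ = arctan(10/2000) ≈ 0.29°
pole (s+10): 10 + j10 → |·| = √(10²+10²) = √200 ≈ 14.142, ∠ = arctan(10/10) ≈ 45.00°
pole (s+100): 100 + j10 → |·| = √(100²+10²) = √10100 ≈ 100.5, ∠ = arctan(10/100) ≈ 5.71°
pole (s+386): 386 + j10 → |·| = √(386²+10²) = √149096 ≈ 386.13, ∠ = arctan(10/386) ≈ 1.48°
|L| = 1000 · 1.0198e+05 / 5.488e+05 ≈ 185.82
Gain = 20 log₁₀(185.82) ≈ 45.38 dB
∠L = 11.60° − 52.19° = -40.59°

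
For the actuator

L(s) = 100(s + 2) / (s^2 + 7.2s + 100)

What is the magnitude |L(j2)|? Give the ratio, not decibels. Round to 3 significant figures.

At s = jω = j2:
zero (s+2): 2 + j2 → |·| = √(2²+2²) = √8 ≈ 2.8284, ∠ = arctan(2/2) ≈ 45.00°
quadratic: (j2)² + 7.2·j2 + 100 = 96 + j14.4 → |·| ≈ 97.074, ∠ ≈ 8.53°
|L| = 100 · 2.8284 / 97.074 ≈ 2.9137

2.91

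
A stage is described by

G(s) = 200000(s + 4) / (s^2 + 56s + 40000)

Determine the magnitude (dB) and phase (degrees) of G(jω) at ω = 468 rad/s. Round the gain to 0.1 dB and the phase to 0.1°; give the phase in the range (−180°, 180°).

54.3 dB, -82.2°

At s = jω = j468:
zero (s+4): 4 + j468 → |·| = √(4²+468²) = √219040 ≈ 468.02, ∠ = arctan(468/4) ≈ 89.51°
quadratic: (j468)² + 56·j468 + 40000 = -179024 + j26208 → |·| ≈ 1.8093e+05, ∠ ≈ 171.67°
|G| = 200000 · 468.02 / 1.8093e+05 ≈ 517.35
Gain = 20 log₁₀(517.35) ≈ 54.28 dB
∠G = 89.51° − 171.67° = -82.16°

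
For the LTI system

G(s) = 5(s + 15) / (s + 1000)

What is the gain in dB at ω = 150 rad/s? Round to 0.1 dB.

-2.6 dB

At s = jω = j150:
zero (s+15): 15 + j150 → |·| = √(15²+150²) = √22725 ≈ 150.75, ∠ = arctan(150/15) ≈ 84.29°
pole (s+1000): 1000 + j150 → |·| = √(1000²+150²) = √1022500 ≈ 1011.2, ∠ = arctan(150/1000) ≈ 8.53°
|G| = 5 · 150.75 / 1011.2 ≈ 0.7454
Gain = 20 log₁₀(0.7454) ≈ -2.55 dB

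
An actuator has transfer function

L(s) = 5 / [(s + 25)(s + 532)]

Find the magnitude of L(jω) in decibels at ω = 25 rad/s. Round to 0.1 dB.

-71.5 dB

At s = jω = j25:
pole (s+25): 25 + j25 → |·| = √(25²+25²) = √1250 ≈ 35.355, ∠ = arctan(25/25) ≈ 45.00°
pole (s+532): 532 + j25 → |·| = √(532²+25²) = √283649 ≈ 532.59, ∠ = arctan(25/532) ≈ 2.69°
|L| = 5 / 18830 ≈ 0.00026553
Gain = 20 log₁₀(0.00026553) ≈ -71.52 dB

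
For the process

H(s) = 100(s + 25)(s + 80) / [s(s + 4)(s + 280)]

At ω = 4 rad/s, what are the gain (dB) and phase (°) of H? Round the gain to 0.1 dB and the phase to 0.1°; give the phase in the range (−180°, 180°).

At s = jω = j4:
zero (s+25): 25 + j4 → |·| = √(25²+4²) = √641 ≈ 25.318, ∠ = arctan(4/25) ≈ 9.09°
zero (s+80): 80 + j4 → |·| = √(80²+4²) = √6416 ≈ 80.1, ∠ = arctan(4/80) ≈ 2.86°
pole (s+4): 4 + j4 → |·| = √(4²+4²) = √32 ≈ 5.6569, ∠ = arctan(4/4) ≈ 45.00°
pole (s+280): 280 + j4 → |·| = √(280²+4²) = √78416 ≈ 280.03, ∠ = arctan(4/280) ≈ 0.82°
pole at origin: |s| = 4, ∠ = 90.00° (in denominator)
|H| = 100 · 2028 / 6336.4 ≈ 32.006
Gain = 20 log₁₀(32.006) ≈ 30.10 dB
∠H = 11.95° − 135.82° = -123.87°

30.1 dB, -123.9°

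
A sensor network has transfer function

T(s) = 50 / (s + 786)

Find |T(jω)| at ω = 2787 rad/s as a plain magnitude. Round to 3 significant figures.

Substitute s = j2787:
Numerator: 50 = 50 + j0
Denominator: (j2787) + 786 = 786 + j2787
|N| = √(50² + 0²) ≈ 50, ∠N ≈ 0.00°
|D| = √(786² + 2787²) ≈ 2895.7, ∠D ≈ 74.25°
|T| = 50 / 2895.7 ≈ 0.017267

0.0173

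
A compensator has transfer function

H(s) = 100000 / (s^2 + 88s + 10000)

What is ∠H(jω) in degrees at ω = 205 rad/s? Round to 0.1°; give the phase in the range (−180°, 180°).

At s = jω = j205:
quadratic: (j205)² + 88·j205 + 10000 = -32025 + j18040 → |·| ≈ 36757, ∠ ≈ 150.61°
∠H = 0.00° − 150.61° = -150.61°

-150.6°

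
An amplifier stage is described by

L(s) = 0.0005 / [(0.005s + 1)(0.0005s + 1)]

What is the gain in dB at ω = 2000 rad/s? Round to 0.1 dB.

At ω = 2000 rad/s:
pole (1 + j2000·0.005) = 1 + j10 → |·| ≈ 10.05, ∠ ≈ 84.29°
pole (1 + j2000·0.0005) = 1 + j1 → |·| ≈ 1.4142, ∠ ≈ 45.00°
|L| = 0.0005 · 1 / (10.05 · 1.4142) ≈ 3.518e-05
Gain = 20 log₁₀(3.518e-05) ≈ -89.07 dB

-89.1 dB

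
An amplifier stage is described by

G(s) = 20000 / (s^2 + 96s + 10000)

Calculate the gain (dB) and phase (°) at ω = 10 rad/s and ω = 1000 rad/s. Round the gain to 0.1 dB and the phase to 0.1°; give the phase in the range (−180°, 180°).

ω = 10: 6.1 dB, -5.5°; ω = 1000: -33.9 dB, -174.5°

At s = jω = j10:
quadratic: (j10)² + 96·j10 + 10000 = 9900 + j960 → |·| ≈ 9946.4, ∠ ≈ 5.54°
|G| = 20000 / 9946.4 ≈ 2.0108
Gain = 20 log₁₀(2.0108) ≈ 6.07 dB
∠G = 0.00° − 5.54° = -5.54°

At s = jω = j1000:
quadratic: (j1000)² + 96·j1000 + 10000 = -990000 + j96000 → |·| ≈ 9.9464e+05, ∠ ≈ 174.46°
|G| = 20000 / 9.9464e+05 ≈ 0.020108
Gain = 20 log₁₀(0.020108) ≈ -33.93 dB
∠G = 0.00° − 174.46° = -174.46°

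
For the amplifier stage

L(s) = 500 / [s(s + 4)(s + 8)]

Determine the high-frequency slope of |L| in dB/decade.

Each pole contributes −20 dB/decade at high frequency; each zero contributes +20 dB/decade.
Net: 0 zero(s) − 3 pole(s) → -60 dB/decade.

-60 dB/decade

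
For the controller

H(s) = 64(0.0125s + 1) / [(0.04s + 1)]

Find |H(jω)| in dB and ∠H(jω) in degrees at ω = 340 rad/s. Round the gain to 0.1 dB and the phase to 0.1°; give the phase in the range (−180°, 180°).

26.2 dB, -9.0°

At ω = 340 rad/s:
zero (1 + j340·0.0125) = 1 + j4.25 → |·| ≈ 4.3661, ∠ ≈ 76.76°
pole (1 + j340·0.04) = 1 + j13.6 → |·| ≈ 13.637, ∠ ≈ 85.79°
|H| = 64 · 4.3661 / (13.637) ≈ 20.491
Gain = 20 log₁₀(20.491) ≈ 26.23 dB
∠H = (76.76°) − (85.79°) = -9.03°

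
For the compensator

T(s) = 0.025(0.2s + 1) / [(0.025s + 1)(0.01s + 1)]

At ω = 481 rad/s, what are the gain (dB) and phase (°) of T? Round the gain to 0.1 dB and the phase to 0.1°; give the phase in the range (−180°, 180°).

-27.8 dB, -74.1°

At ω = 481 rad/s:
zero (1 + j481·0.2) = 1 + j96.2 → |·| ≈ 96.205, ∠ ≈ 89.40°
pole (1 + j481·0.025) = 1 + j12.025 → |·| ≈ 12.067, ∠ ≈ 85.25°
pole (1 + j481·0.01) = 1 + j4.81 → |·| ≈ 4.9129, ∠ ≈ 78.26°
|T| = 0.025 · 96.205 / (12.067 · 4.9129) ≈ 0.04057
Gain = 20 log₁₀(0.04057) ≈ -27.84 dB
∠T = (89.40°) − (85.25° + 78.26°) = -74.11°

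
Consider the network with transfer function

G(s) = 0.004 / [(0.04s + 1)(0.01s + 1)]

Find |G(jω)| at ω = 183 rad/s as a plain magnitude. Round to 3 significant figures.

At ω = 183 rad/s:
pole (1 + j183·0.04) = 1 + j7.32 → |·| ≈ 7.388, ∠ ≈ 82.22°
pole (1 + j183·0.01) = 1 + j1.83 → |·| ≈ 2.0854, ∠ ≈ 61.35°
|G| = 0.004 · 1 / (7.388 · 2.0854) ≈ 0.00025962

0.000260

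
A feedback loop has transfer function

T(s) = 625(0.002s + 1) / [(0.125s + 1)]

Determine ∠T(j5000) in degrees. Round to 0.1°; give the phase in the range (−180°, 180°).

At ω = 5000 rad/s:
zero (1 + j5000·0.002) = 1 + j10 → |·| ≈ 10.05, ∠ ≈ 84.29°
pole (1 + j5000·0.125) = 1 + j625 → |·| ≈ 625, ∠ ≈ 89.91°
∠T = (84.29°) − (89.91°) = -5.62°

-5.6°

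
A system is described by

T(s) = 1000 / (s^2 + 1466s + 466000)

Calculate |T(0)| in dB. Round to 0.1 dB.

T(0) = 1000 / 466000 ≈ 0.0021459
20 log₁₀(0.0021459) ≈ -53.37 dB

-53.4 dB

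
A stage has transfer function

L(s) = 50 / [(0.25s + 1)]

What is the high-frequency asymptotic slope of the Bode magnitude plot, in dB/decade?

-20 dB/decade

Each pole contributes −20 dB/decade at high frequency; each zero contributes +20 dB/decade.
Net: 0 zero(s) − 1 pole(s) → -20 dB/decade.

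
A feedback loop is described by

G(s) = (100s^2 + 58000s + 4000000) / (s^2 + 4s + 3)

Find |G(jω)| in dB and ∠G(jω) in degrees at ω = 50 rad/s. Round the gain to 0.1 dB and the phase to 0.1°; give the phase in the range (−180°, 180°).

Substitute s = j50:
Numerator: 100(j50)^2 + 58000(j50) + 4000000 = 3750000 + j2900000
Denominator: (j50)^2 + 4(j50) + 3 = -2497 + j200
|N| = √(3750000² + 2900000²) ≈ 4.7405e+06, ∠N ≈ 37.72°
|D| = √(2497² + 200²) ≈ 2505, ∠D ≈ 175.42°
|G| = 4.7405e+06 / 2505 ≈ 1892.4
Gain = 20 log₁₀(1892.4) ≈ 65.54 dB
∠G = 37.72° − 175.42° = -137.70°

65.5 dB, -137.7°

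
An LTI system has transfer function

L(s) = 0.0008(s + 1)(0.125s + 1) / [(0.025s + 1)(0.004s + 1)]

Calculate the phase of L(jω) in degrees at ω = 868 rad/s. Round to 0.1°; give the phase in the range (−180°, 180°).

18.1°

At ω = 868 rad/s:
zero (1 + j868·1) = 1 + j868 → |·| ≈ 868, ∠ ≈ 89.93°
zero (1 + j868·0.125) = 1 + j108.5 → |·| ≈ 108.5, ∠ ≈ 89.47°
pole (1 + j868·0.025) = 1 + j21.7 → |·| ≈ 21.723, ∠ ≈ 87.36°
pole (1 + j868·0.004) = 1 + j3.472 → |·| ≈ 3.6131, ∠ ≈ 73.93°
∠L = (89.93° + 89.47°) − (87.36° + 73.93°) = 18.11°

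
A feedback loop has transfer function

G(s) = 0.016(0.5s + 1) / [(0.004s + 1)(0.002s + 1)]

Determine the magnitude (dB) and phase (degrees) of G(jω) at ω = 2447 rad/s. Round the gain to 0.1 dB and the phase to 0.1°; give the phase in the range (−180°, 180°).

-8.0 dB, -72.7°

At ω = 2447 rad/s:
zero (1 + j2447·0.5) = 1 + j1223.5 → |·| ≈ 1223.5, ∠ ≈ 89.95°
pole (1 + j2447·0.004) = 1 + j9.788 → |·| ≈ 9.839, ∠ ≈ 84.17°
pole (1 + j2447·0.002) = 1 + j4.894 → |·| ≈ 4.9951, ∠ ≈ 78.45°
|G| = 0.016 · 1223.5 / (9.839 · 4.9951) ≈ 0.39832
Gain = 20 log₁₀(0.39832) ≈ -8.00 dB
∠G = (89.95°) − (84.17° + 78.45°) = -72.67°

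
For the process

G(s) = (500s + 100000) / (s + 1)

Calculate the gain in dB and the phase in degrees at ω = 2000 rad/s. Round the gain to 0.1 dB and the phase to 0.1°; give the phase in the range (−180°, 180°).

Substitute s = j2000:
Numerator: 500(j2000) + 100000 = 100000 + j1000000
Denominator: (j2000) + 1 = 1 + j2000
|N| = √(100000² + 1000000²) ≈ 1.005e+06, ∠N ≈ 84.29°
|D| = √(1² + 2000²) ≈ 2000, ∠D ≈ 89.97°
|G| = 1.005e+06 / 2000 ≈ 502.5
Gain = 20 log₁₀(502.5) ≈ 54.02 dB
∠G = 84.29° − 89.97° = -5.68°

54.0 dB, -5.7°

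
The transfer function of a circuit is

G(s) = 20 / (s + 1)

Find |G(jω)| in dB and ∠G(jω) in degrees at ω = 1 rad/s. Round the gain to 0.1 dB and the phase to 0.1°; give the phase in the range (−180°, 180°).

23.0 dB, -45.0°

At s = jω = j1:
pole (s+1): 1 + j1 → |·| = √(1²+1²) = √2 ≈ 1.4142, ∠ = arctan(1/1) ≈ 45.00°
|G| = 20 / 1.4142 ≈ 14.142
Gain = 20 log₁₀(14.142) ≈ 23.01 dB
∠G = 0.00° − 45.00° = -45.00°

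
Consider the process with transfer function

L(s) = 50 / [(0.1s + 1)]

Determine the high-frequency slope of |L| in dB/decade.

Each pole contributes −20 dB/decade at high frequency; each zero contributes +20 dB/decade.
Net: 0 zero(s) − 1 pole(s) → -20 dB/decade.

-20 dB/decade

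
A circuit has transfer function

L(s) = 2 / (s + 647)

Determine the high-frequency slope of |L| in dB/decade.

-20 dB/decade

Each pole contributes −20 dB/decade at high frequency; each zero contributes +20 dB/decade.
Net: 0 zero(s) − 1 pole(s) → -20 dB/decade.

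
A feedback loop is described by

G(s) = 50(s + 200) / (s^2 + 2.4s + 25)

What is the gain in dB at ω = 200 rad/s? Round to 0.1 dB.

-9.0 dB

At s = jω = j200:
zero (s+200): 200 + j200 → |·| = √(200²+200²) = √80000 ≈ 282.84, ∠ = arctan(200/200) ≈ 45.00°
quadratic: (j200)² + 2.4·j200 + 25 = -39975 + j480 → |·| ≈ 39978, ∠ ≈ 179.31°
|G| = 50 · 282.84 / 39978 ≈ 0.35374
Gain = 20 log₁₀(0.35374) ≈ -9.03 dB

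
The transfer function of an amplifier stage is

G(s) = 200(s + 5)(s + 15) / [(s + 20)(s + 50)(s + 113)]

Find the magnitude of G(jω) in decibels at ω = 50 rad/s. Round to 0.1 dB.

At s = jω = j50:
zero (s+5): 5 + j50 → |·| = √(5²+50²) = √2525 ≈ 50.249, ∠ = arctan(50/5) ≈ 84.29°
zero (s+15): 15 + j50 → |·| = √(15²+50²) = √2725 ≈ 52.202, ∠ = arctan(50/15) ≈ 73.30°
pole (s+20): 20 + j50 → |·| = √(20²+50²) = √2900 ≈ 53.852, ∠ = arctan(50/20) ≈ 68.20°
pole (s+50): 50 + j50 → |·| = √(50²+50²) = √5000 ≈ 70.711, ∠ = arctan(50/50) ≈ 45.00°
pole (s+113): 113 + j50 → |·| = √(113²+50²) = √15269 ≈ 123.57, ∠ = arctan(50/113) ≈ 23.87°
|G| = 200 · 2623.1 / 4.7055e+05 ≈ 1.1149
Gain = 20 log₁₀(1.1149) ≈ 0.94 dB

0.9 dB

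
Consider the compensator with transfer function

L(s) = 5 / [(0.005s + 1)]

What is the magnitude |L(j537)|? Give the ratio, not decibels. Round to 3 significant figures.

At ω = 537 rad/s:
pole (1 + j537·0.005) = 1 + j2.685 → |·| ≈ 2.8652, ∠ ≈ 69.57°
|L| = 5 · 1 / (2.8652) ≈ 1.7451

1.75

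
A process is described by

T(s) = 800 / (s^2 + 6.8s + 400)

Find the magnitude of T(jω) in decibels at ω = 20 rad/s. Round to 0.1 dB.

15.4 dB

At s = jω = j20:
quadratic: (j20)² + 6.8·j20 + 400 = 0 + j136 → |·| ≈ 136, ∠ ≈ 90.00°
|T| = 800 / 136 ≈ 5.8824
Gain = 20 log₁₀(5.8824) ≈ 15.39 dB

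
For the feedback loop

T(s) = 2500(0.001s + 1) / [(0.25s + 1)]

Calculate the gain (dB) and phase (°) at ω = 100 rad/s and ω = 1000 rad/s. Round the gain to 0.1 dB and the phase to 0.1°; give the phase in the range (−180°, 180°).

At ω = 100 rad/s:
zero (1 + j100·0.001) = 1 + j0.1 → |·| ≈ 1.005, ∠ ≈ 5.71°
pole (1 + j100·0.25) = 1 + j25 → |·| ≈ 25.02, ∠ ≈ 87.71°
|T| = 2500 · 1.005 / (25.02) ≈ 100.42
Gain = 20 log₁₀(100.42) ≈ 40.04 dB
∠T = (5.71°) − (87.71°) = -82.00°

At ω = 1000 rad/s:
zero (1 + j1000·0.001) = 1 + j1 → |·| ≈ 1.4142, ∠ ≈ 45.00°
pole (1 + j1000·0.25) = 1 + j250 → |·| ≈ 250, ∠ ≈ 89.77°
|T| = 2500 · 1.4142 / (250) ≈ 14.142
Gain = 20 log₁₀(14.142) ≈ 23.01 dB
∠T = (45.00°) − (89.77°) = -44.77°

ω = 100: 40.0 dB, -82.0°; ω = 1000: 23.0 dB, -44.8°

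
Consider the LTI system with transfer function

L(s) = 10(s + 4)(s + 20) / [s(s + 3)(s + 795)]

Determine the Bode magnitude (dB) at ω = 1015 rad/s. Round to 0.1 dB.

At s = jω = j1015:
zero (s+4): 4 + j1015 → |·| = √(4²+1015²) = √1030241 ≈ 1015, ∠ = arctan(1015/4) ≈ 89.77°
zero (s+20): 20 + j1015 → |·| = √(20²+1015²) = √1030625 ≈ 1015.2, ∠ = arctan(1015/20) ≈ 88.87°
pole (s+3): 3 + j1015 → |·| = √(3²+1015²) = √1030234 ≈ 1015, ∠ = arctan(1015/3) ≈ 89.83°
pole (s+795): 795 + j1015 → |·| = √(795²+1015²) = √1662250 ≈ 1289.3, ∠ = arctan(1015/795) ≈ 51.93°
pole at origin: |s| = 1015, ∠ = 90.00° (in denominator)
|L| = 10 · 1.0304e+06 / 1.3283e+09 ≈ 0.0077573
Gain = 20 log₁₀(0.0077573) ≈ -42.21 dB

-42.2 dB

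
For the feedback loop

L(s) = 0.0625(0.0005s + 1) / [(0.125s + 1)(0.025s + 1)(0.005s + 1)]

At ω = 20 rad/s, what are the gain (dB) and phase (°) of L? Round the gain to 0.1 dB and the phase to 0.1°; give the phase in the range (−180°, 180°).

At ω = 20 rad/s:
zero (1 + j20·0.0005) = 1 + j0.01 → |·| ≈ 1, ∠ ≈ 0.57°
pole (1 + j20·0.125) = 1 + j2.5 → |·| ≈ 2.6926, ∠ ≈ 68.20°
pole (1 + j20·0.025) = 1 + j0.5 → |·| ≈ 1.118, ∠ ≈ 26.57°
pole (1 + j20·0.005) = 1 + j0.1 → |·| ≈ 1.005, ∠ ≈ 5.71°
|L| = 0.0625 · 1 / (2.6926 · 1.118 · 1.005) ≈ 0.020659
Gain = 20 log₁₀(0.020659) ≈ -33.70 dB
∠L = (0.57°) − (68.20° + 26.57° + 5.71°) = -99.91°

-33.7 dB, -99.9°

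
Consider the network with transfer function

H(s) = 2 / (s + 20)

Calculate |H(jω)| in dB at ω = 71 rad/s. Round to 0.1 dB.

-31.3 dB

Substitute s = j71:
Numerator: 2 = 2 + j0
Denominator: (j71) + 20 = 20 + j71
|N| = √(2² + 0²) ≈ 2, ∠N ≈ 0.00°
|D| = √(20² + 71²) ≈ 73.763, ∠D ≈ 74.27°
|H| = 2 / 73.763 ≈ 0.027114
Gain = 20 log₁₀(0.027114) ≈ -31.34 dB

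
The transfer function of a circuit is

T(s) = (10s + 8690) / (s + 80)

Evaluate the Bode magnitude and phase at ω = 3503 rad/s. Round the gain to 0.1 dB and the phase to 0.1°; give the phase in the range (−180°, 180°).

20.3 dB, -12.6°

Substitute s = j3503:
Numerator: 10(j3503) + 8690 = 8690 + j35030
Denominator: (j3503) + 80 = 80 + j3503
|N| = √(8690² + 35030²) ≈ 36092, ∠N ≈ 76.07°
|D| = √(80² + 3503²) ≈ 3503.9, ∠D ≈ 88.69°
|T| = 36092 / 3503.9 ≈ 10.301
Gain = 20 log₁₀(10.301) ≈ 20.26 dB
∠T = 76.07° − 88.69° = -12.62°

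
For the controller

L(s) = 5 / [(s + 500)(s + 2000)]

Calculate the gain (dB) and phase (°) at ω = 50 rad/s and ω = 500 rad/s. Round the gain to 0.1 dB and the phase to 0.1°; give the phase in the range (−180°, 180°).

ω = 50: -106.1 dB, -7.1°; ω = 500: -109.3 dB, -59.0°

At s = jω = j50:
pole (s+500): 500 + j50 → |·| = √(500²+50²) = √252500 ≈ 502.49, ∠ = arctan(50/500) ≈ 5.71°
pole (s+2000): 2000 + j50 → |·| = √(2000²+50²) = √4002500 ≈ 2000.6, ∠ = arctan(50/2000) ≈ 1.43°
|L| = 5 / 1.0053e+06 ≈ 4.9736e-06
Gain = 20 log₁₀(4.9736e-06) ≈ -106.07 dB
∠L = 0.00° − 7.14° = -7.14°

At s = jω = j500:
pole (s+500): 500 + j500 → |·| = √(500²+500²) = √500000 ≈ 707.11, ∠ = arctan(500/500) ≈ 45.00°
pole (s+2000): 2000 + j500 → |·| = √(2000²+500²) = √4250000 ≈ 2061.6, ∠ = arctan(500/2000) ≈ 14.04°
|L| = 5 / 1.4578e+06 ≈ 3.4298e-06
Gain = 20 log₁₀(3.4298e-06) ≈ -109.29 dB
∠L = 0.00° − 59.04° = -59.04°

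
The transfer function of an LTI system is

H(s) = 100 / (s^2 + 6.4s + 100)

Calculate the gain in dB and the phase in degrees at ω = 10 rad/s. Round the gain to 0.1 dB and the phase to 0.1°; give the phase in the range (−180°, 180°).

3.9 dB, -90.0°

At s = jω = j10:
quadratic: (j10)² + 6.4·j10 + 100 = 0 + j64 → |·| ≈ 64, ∠ ≈ 90.00°
|H| = 100 / 64 ≈ 1.5625
Gain = 20 log₁₀(1.5625) ≈ 3.88 dB
∠H = 0.00° − 90.00° = -90.00°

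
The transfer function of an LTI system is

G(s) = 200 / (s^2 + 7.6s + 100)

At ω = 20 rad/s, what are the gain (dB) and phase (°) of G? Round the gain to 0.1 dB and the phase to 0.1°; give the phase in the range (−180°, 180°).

At s = jω = j20:
quadratic: (j20)² + 7.6·j20 + 100 = -300 + j152 → |·| ≈ 336.31, ∠ ≈ 153.13°
|G| = 200 / 336.31 ≈ 0.59469
Gain = 20 log₁₀(0.59469) ≈ -4.51 dB
∠G = 0.00° − 153.13° = -153.13°

-4.5 dB, -153.1°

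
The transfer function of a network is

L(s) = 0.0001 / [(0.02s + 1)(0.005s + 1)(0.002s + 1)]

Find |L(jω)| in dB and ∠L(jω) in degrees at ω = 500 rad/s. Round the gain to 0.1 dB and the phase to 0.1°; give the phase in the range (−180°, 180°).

-111.7 dB, 162.5°

At ω = 500 rad/s:
pole (1 + j500·0.02) = 1 + j10 → |·| ≈ 10.05, ∠ ≈ 84.29°
pole (1 + j500·0.005) = 1 + j2.5 → |·| ≈ 2.6926, ∠ ≈ 68.20°
pole (1 + j500·0.002) = 1 + j1 → |·| ≈ 1.4142, ∠ ≈ 45.00°
|L| = 0.0001 · 1 / (10.05 · 2.6926 · 1.4142) ≈ 2.6131e-06
Gain = 20 log₁₀(2.6131e-06) ≈ -111.66 dB
∠L = (0°) − (84.29° + 68.20° + 45.00°) = -197.49° ≡ 162.51° (principal value)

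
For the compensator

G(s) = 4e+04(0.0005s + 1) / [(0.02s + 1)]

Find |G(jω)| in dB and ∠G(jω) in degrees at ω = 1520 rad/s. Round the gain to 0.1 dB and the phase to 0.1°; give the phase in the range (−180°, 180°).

64.4 dB, -50.9°

At ω = 1520 rad/s:
zero (1 + j1520·0.0005) = 1 + j0.76 → |·| ≈ 1.256, ∠ ≈ 37.23°
pole (1 + j1520·0.02) = 1 + j30.4 → |·| ≈ 30.416, ∠ ≈ 88.12°
|G| = 4e+04 · 1.256 / (30.416) ≈ 1651.8
Gain = 20 log₁₀(1651.8) ≈ 64.36 dB
∠G = (37.23°) − (88.12°) = -50.89°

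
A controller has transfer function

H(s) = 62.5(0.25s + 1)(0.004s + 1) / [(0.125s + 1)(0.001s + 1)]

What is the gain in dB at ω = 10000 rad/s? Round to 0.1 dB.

53.9 dB

At ω = 10000 rad/s:
zero (1 + j10000·0.25) = 1 + j2500 → |·| ≈ 2500, ∠ ≈ 89.98°
zero (1 + j10000·0.004) = 1 + j40 → |·| ≈ 40.012, ∠ ≈ 88.57°
pole (1 + j10000·0.125) = 1 + j1250 → |·| ≈ 1250, ∠ ≈ 89.95°
pole (1 + j10000·0.001) = 1 + j10 → |·| ≈ 10.05, ∠ ≈ 84.29°
|H| = 62.5 · 2500 · 40.012 / (1250 · 10.05) ≈ 497.66
Gain = 20 log₁₀(497.66) ≈ 53.94 dB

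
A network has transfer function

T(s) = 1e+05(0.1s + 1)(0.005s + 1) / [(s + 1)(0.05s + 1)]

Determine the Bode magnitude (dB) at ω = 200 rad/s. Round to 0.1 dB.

At ω = 200 rad/s:
zero (1 + j200·0.1) = 1 + j20 → |·| ≈ 20.025, ∠ ≈ 87.14°
zero (1 + j200·0.005) = 1 + j1 → |·| ≈ 1.4142, ∠ ≈ 45.00°
pole (1 + j200·1) = 1 + j200 → |·| ≈ 200, ∠ ≈ 89.71°
pole (1 + j200·0.05) = 1 + j10 → |·| ≈ 10.05, ∠ ≈ 84.29°
|T| = 1e+05 · 20.025 · 1.4142 / (200 · 10.05) ≈ 1408.9
Gain = 20 log₁₀(1408.9) ≈ 62.98 dB

63.0 dB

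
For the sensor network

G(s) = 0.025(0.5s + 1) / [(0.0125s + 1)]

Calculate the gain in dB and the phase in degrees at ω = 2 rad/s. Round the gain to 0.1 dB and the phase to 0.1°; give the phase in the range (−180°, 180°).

At ω = 2 rad/s:
zero (1 + j2·0.5) = 1 + j1 → |·| ≈ 1.4142, ∠ ≈ 45.00°
pole (1 + j2·0.0125) = 1 + j0.025 → |·| ≈ 1.0003, ∠ ≈ 1.43°
|G| = 0.025 · 1.4142 / (1.0003) ≈ 0.035344
Gain = 20 log₁₀(0.035344) ≈ -29.03 dB
∠G = (45.00°) − (1.43°) = 43.57°

-29.0 dB, 43.6°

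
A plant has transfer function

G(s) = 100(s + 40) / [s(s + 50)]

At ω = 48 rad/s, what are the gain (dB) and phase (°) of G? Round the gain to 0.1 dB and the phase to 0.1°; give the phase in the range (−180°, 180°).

5.5 dB, -83.6°

At s = jω = j48:
zero (s+40): 40 + j48 → |·| = √(40²+48²) = √3904 ≈ 62.482, ∠ = arctan(48/40) ≈ 50.19°
pole (s+50): 50 + j48 → |·| = √(50²+48²) = √4804 ≈ 69.311, ∠ = arctan(48/50) ≈ 43.83°
pole at origin: |s| = 48, ∠ = 90.00° (in denominator)
|G| = 100 · 62.482 / 3326.9 ≈ 1.8781
Gain = 20 log₁₀(1.8781) ≈ 5.47 dB
∠G = 50.19° − 133.83° = -83.64°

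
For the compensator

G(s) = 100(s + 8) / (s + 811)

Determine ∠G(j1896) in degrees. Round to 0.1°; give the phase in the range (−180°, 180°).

At s = jω = j1896:
zero (s+8): 8 + j1896 → |·| = √(8²+1896²) = √3594880 ≈ 1896, ∠ = arctan(1896/8) ≈ 89.76°
pole (s+811): 811 + j1896 → |·| = √(811²+1896²) = √4252537 ≈ 2062.2, ∠ = arctan(1896/811) ≈ 66.84°
∠G = 89.76° − 66.84° = 22.92°

22.9°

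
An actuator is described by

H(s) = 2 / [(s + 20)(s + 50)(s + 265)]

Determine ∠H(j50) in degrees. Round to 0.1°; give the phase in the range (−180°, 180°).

At s = jω = j50:
pole (s+20): 20 + j50 → |·| = √(20²+50²) = √2900 ≈ 53.852, ∠ = arctan(50/20) ≈ 68.20°
pole (s+50): 50 + j50 → |·| = √(50²+50²) = √5000 ≈ 70.711, ∠ = arctan(50/50) ≈ 45.00°
pole (s+265): 265 + j50 → |·| = √(265²+50²) = √72725 ≈ 269.68, ∠ = arctan(50/265) ≈ 10.68°
∠H = 0.00° − 123.88° = -123.88°

-123.9°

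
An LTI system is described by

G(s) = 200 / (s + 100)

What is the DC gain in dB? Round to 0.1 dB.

G(0) = 200 / (100) = 2
20 log₁₀(2) ≈ 6.02 dB

6.0 dB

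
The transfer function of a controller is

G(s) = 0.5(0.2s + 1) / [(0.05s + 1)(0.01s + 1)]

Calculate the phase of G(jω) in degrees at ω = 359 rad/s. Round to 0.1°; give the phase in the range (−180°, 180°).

At ω = 359 rad/s:
zero (1 + j359·0.2) = 1 + j71.8 → |·| ≈ 71.807, ∠ ≈ 89.20°
pole (1 + j359·0.05) = 1 + j17.95 → |·| ≈ 17.978, ∠ ≈ 86.81°
pole (1 + j359·0.01) = 1 + j3.59 → |·| ≈ 3.7267, ∠ ≈ 74.43°
∠G = (89.20°) − (86.81° + 74.43°) = -72.04°

-72.0°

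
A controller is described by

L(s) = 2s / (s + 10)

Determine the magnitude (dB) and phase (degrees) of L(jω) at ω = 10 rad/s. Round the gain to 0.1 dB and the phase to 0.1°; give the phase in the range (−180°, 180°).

At s = jω = j10:
zero at origin: s = j10 → |·| = 10, ∠ = 90.00°
pole (s+10): 10 + j10 → |·| = √(10²+10²) = √200 ≈ 14.142, ∠ = arctan(10/10) ≈ 45.00°
|L| = 2 · 10 / 14.142 ≈ 1.4142
Gain = 20 log₁₀(1.4142) ≈ 3.01 dB
∠L = 90.00° − 45.00° = 45.00°

3.0 dB, 45.0°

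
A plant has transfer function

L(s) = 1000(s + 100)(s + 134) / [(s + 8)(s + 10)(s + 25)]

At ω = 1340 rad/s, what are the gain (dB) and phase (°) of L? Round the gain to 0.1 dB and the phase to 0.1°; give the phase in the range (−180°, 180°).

-2.5 dB, -98.1°

At s = jω = j1340:
zero (s+100): 100 + j1340 → |·| = √(100²+1340²) = √1805600 ≈ 1343.7, ∠ = arctan(1340/100) ≈ 85.73°
zero (s+134): 134 + j1340 → |·| = √(134²+1340²) = √1813556 ≈ 1346.7, ∠ = arctan(1340/134) ≈ 84.29°
pole (s+8): 8 + j1340 → |·| = √(8²+1340²) = √1795664 ≈ 1340, ∠ = arctan(1340/8) ≈ 89.66°
pole (s+10): 10 + j1340 → |·| = √(10²+1340²) = √1795700 ≈ 1340, ∠ = arctan(1340/10) ≈ 89.57°
pole (s+25): 25 + j1340 → |·| = √(25²+1340²) = √1796225 ≈ 1340.2, ∠ = arctan(1340/25) ≈ 88.93°
|L| = 1000 · 1.8096e+06 / 2.4065e+09 ≈ 0.75196
Gain = 20 log₁₀(0.75196) ≈ -2.48 dB
∠L = 170.02° − 268.16° = -98.14°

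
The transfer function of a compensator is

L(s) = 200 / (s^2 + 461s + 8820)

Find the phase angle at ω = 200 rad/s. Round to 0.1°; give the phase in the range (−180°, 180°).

-108.7°

Substitute s = j200:
Numerator: 200 = 200 + j0
Denominator: (j200)^2 + 461(j200) + 8820 = -31180 + j92200
|N| = √(200² + 0²) ≈ 200, ∠N ≈ 0.00°
|D| = √(31180² + 92200²) ≈ 97330, ∠D ≈ 108.68°
∠L = 0.00° − 108.68° = -108.68°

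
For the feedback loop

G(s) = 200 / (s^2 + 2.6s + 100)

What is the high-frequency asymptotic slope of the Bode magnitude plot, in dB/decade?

Each pole contributes −20 dB/decade at high frequency; each zero contributes +20 dB/decade.
Net: 0 zero(s) − 2 pole(s) → -40 dB/decade.

-40 dB/decade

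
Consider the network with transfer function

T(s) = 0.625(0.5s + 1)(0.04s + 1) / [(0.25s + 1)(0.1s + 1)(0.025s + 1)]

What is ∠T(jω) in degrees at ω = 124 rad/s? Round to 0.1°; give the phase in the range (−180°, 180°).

-78.0°

At ω = 124 rad/s:
zero (1 + j124·0.5) = 1 + j62 → |·| ≈ 62.008, ∠ ≈ 89.08°
zero (1 + j124·0.04) = 1 + j4.96 → |·| ≈ 5.0598, ∠ ≈ 78.60°
pole (1 + j124·0.25) = 1 + j31 → |·| ≈ 31.016, ∠ ≈ 88.15°
pole (1 + j124·0.1) = 1 + j12.4 → |·| ≈ 12.44, ∠ ≈ 85.39°
pole (1 + j124·0.025) = 1 + j3.1 → |·| ≈ 3.2573, ∠ ≈ 72.12°
∠T = (89.08° + 78.60°) − (88.15° + 85.39° + 72.12°) = -77.98°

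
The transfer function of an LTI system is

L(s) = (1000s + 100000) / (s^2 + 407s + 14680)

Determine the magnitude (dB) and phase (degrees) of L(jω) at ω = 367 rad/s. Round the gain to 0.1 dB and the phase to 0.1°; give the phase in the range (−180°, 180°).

Substitute s = j367:
Numerator: 1000(j367) + 100000 = 100000 + j367000
Denominator: (j367)^2 + 407(j367) + 14680 = -120009 + j149369
|N| = √(100000² + 367000²) ≈ 3.8038e+05, ∠N ≈ 74.76°
|D| = √(120009² + 149369²) ≈ 1.9161e+05, ∠D ≈ 128.78°
|L| = 3.8038e+05 / 1.9161e+05 ≈ 1.9852
Gain = 20 log₁₀(1.9852) ≈ 5.96 dB
∠L = 74.76° − 128.78° = -54.02°

6.0 dB, -54.0°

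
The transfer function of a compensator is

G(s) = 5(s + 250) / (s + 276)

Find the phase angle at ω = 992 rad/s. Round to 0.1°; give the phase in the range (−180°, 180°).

1.4°

At s = jω = j992:
zero (s+250): 250 + j992 → |·| = √(250²+992²) = √1046564 ≈ 1023, ∠ = arctan(992/250) ≈ 75.86°
pole (s+276): 276 + j992 → |·| = √(276²+992²) = √1060240 ≈ 1029.7, ∠ = arctan(992/276) ≈ 74.45°
∠G = 75.86° − 74.45° = 1.41°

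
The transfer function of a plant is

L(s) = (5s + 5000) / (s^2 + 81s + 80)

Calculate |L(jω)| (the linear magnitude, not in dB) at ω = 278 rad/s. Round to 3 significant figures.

0.0645

Substitute s = j278:
Numerator: 5(j278) + 5000 = 5000 + j1390
Denominator: (j278)^2 + 81(j278) + 80 = -77204 + j22518
|N| = √(5000² + 1390²) ≈ 5189.6, ∠N ≈ 15.54°
|D| = √(77204² + 22518²) ≈ 80421, ∠D ≈ 163.74°
|L| = 5189.6 / 80421 ≈ 0.06453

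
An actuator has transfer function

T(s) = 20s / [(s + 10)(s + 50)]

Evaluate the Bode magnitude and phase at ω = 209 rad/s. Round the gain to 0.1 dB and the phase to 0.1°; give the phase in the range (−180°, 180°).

-20.6 dB, -73.8°

At s = jω = j209:
zero at origin: s = j209 → |·| = 209, ∠ = 90.00°
pole (s+10): 10 + j209 → |·| = √(10²+209²) = √43781 ≈ 209.24, ∠ = arctan(209/10) ≈ 87.26°
pole (s+50): 50 + j209 → |·| = √(50²+209²) = √46181 ≈ 214.9, ∠ = arctan(209/50) ≈ 76.55°
|T| = 20 · 209 / 44966 ≈ 0.092959
Gain = 20 log₁₀(0.092959) ≈ -20.63 dB
∠T = 90.00° − 163.81° = -73.81°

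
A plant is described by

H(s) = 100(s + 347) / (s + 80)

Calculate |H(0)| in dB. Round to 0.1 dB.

H(0) = 100·347 / (80) = 433.75
20 log₁₀(433.75) ≈ 52.74 dB

52.7 dB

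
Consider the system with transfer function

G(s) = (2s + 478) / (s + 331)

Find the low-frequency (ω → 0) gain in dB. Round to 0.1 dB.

3.2 dB

G(0) = 478 / 331 ≈ 1.4441
20 log₁₀(1.4441) ≈ 3.19 dB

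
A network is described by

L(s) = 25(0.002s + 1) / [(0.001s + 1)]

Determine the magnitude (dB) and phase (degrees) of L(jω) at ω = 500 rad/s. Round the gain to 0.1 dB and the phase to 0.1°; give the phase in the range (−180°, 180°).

30.0 dB, 18.4°

At ω = 500 rad/s:
zero (1 + j500·0.002) = 1 + j1 → |·| ≈ 1.4142, ∠ ≈ 45.00°
pole (1 + j500·0.001) = 1 + j0.5 → |·| ≈ 1.118, ∠ ≈ 26.57°
|L| = 25 · 1.4142 / (1.118) ≈ 31.623
Gain = 20 log₁₀(31.623) ≈ 30.00 dB
∠L = (45.00°) − (26.57°) = 18.43°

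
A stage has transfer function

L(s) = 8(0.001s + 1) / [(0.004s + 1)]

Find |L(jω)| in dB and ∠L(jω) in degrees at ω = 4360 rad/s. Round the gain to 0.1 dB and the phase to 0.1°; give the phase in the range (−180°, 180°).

6.2 dB, -9.6°

At ω = 4360 rad/s:
zero (1 + j4360·0.001) = 1 + j4.36 → |·| ≈ 4.4732, ∠ ≈ 77.08°
pole (1 + j4360·0.004) = 1 + j17.44 → |·| ≈ 17.469, ∠ ≈ 86.72°
|L| = 8 · 4.4732 / (17.469) ≈ 2.0485
Gain = 20 log₁₀(2.0485) ≈ 6.23 dB
∠L = (77.08°) − (86.72°) = -9.64°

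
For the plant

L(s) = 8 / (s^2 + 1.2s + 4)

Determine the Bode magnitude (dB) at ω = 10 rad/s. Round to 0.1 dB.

At s = jω = j10:
quadratic: (j10)² + 1.2·j10 + 4 = -96 + j12 → |·| ≈ 96.747, ∠ ≈ 172.87°
|L| = 8 / 96.747 ≈ 0.08269
Gain = 20 log₁₀(0.08269) ≈ -21.65 dB

-21.7 dB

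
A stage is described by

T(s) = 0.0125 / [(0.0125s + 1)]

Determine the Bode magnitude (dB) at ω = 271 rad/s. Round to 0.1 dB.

-49.0 dB

At ω = 271 rad/s:
pole (1 + j271·0.0125) = 1 + j3.3875 → |·| ≈ 3.532, ∠ ≈ 73.55°
|T| = 0.0125 · 1 / (3.532) ≈ 0.0035391
Gain = 20 log₁₀(0.0035391) ≈ -49.02 dB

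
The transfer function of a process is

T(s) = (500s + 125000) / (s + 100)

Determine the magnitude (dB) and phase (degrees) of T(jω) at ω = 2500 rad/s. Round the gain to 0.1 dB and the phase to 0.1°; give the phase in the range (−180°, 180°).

Substitute s = j2500:
Numerator: 500(j2500) + 125000 = 125000 + j1250000
Denominator: (j2500) + 100 = 100 + j2500
|N| = √(125000² + 1250000²) ≈ 1.2562e+06, ∠N ≈ 84.29°
|D| = √(100² + 2500²) ≈ 2502, ∠D ≈ 87.71°
|T| = 1.2562e+06 / 2502 ≈ 502.08
Gain = 20 log₁₀(502.08) ≈ 54.02 dB
∠T = 84.29° − 87.71° = -3.42°

54.0 dB, -3.4°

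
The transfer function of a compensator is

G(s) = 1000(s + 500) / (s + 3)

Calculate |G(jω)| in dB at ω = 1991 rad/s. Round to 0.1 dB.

At s = jω = j1991:
zero (s+500): 500 + j1991 → |·| = √(500²+1991²) = √4214081 ≈ 2052.8, ∠ = arctan(1991/500) ≈ 75.90°
pole (s+3): 3 + j1991 → |·| = √(3²+1991²) = √3964090 ≈ 1991, ∠ = arctan(1991/3) ≈ 89.91°
|G| = 1000 · 2052.8 / 1991 ≈ 1031
Gain = 20 log₁₀(1031) ≈ 60.27 dB

60.3 dB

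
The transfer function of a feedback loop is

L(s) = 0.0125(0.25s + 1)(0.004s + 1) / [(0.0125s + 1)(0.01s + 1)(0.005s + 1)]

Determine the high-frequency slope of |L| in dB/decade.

-20 dB/decade

Each pole contributes −20 dB/decade at high frequency; each zero contributes +20 dB/decade.
Net: 2 zero(s) − 3 pole(s) → -20 dB/decade.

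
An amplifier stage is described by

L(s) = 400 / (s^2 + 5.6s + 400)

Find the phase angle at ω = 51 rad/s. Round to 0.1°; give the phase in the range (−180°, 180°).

-172.6°

At s = jω = j51:
quadratic: (j51)² + 5.6·j51 + 400 = -2201 + j285.6 → |·| ≈ 2219.5, ∠ ≈ 172.61°
∠L = 0.00° − 172.61° = -172.61°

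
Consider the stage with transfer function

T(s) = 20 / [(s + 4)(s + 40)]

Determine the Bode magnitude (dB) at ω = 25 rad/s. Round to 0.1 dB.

At s = jω = j25:
pole (s+4): 4 + j25 → |·| = √(4²+25²) = √641 ≈ 25.318, ∠ = arctan(25/4) ≈ 80.91°
pole (s+40): 40 + j25 → |·| = √(40²+25²) = √2225 ≈ 47.17, ∠ = arctan(25/40) ≈ 32.01°
|T| = 20 / 1194.3 ≈ 0.016746
Gain = 20 log₁₀(0.016746) ≈ -35.52 dB

-35.5 dB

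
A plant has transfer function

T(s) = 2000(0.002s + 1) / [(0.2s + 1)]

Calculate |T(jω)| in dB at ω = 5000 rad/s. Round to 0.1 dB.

At ω = 5000 rad/s:
zero (1 + j5000·0.002) = 1 + j10 → |·| ≈ 10.05, ∠ ≈ 84.29°
pole (1 + j5000·0.2) = 1 + j1000 → |·| ≈ 1000, ∠ ≈ 89.94°
|T| = 2000 · 10.05 / (1000) ≈ 20.1
Gain = 20 log₁₀(20.1) ≈ 26.06 dB

26.1 dB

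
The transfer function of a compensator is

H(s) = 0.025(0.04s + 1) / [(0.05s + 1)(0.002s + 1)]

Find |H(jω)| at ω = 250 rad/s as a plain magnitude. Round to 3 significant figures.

0.0179

At ω = 250 rad/s:
zero (1 + j250·0.04) = 1 + j10 → |·| ≈ 10.05, ∠ ≈ 84.29°
pole (1 + j250·0.05) = 1 + j12.5 → |·| ≈ 12.54, ∠ ≈ 85.43°
pole (1 + j250·0.002) = 1 + j0.5 → |·| ≈ 1.118, ∠ ≈ 26.57°
|H| = 0.025 · 10.05 / (12.54 · 1.118) ≈ 0.017921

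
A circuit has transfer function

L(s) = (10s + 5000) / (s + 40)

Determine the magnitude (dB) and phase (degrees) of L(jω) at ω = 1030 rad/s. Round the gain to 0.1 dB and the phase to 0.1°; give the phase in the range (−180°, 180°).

Substitute s = j1030:
Numerator: 10(j1030) + 5000 = 5000 + j10300
Denominator: (j1030) + 40 = 40 + j1030
|N| = √(5000² + 10300²) ≈ 11449, ∠N ≈ 64.11°
|D| = √(40² + 1030²) ≈ 1030.8, ∠D ≈ 87.78°
|L| = 11449 / 1030.8 ≈ 11.107
Gain = 20 log₁₀(11.107) ≈ 20.91 dB
∠L = 64.11° − 87.78° = -23.67°

20.9 dB, -23.7°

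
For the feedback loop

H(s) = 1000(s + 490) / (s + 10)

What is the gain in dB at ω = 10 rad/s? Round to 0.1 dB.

At s = jω = j10:
zero (s+490): 490 + j10 → |·| = √(490²+10²) = √240200 ≈ 490.1, ∠ = arctan(10/490) ≈ 1.17°
pole (s+10): 10 + j10 → |·| = √(10²+10²) = √200 ≈ 14.142, ∠ = arctan(10/10) ≈ 45.00°
|H| = 1000 · 490.1 / 14.142 ≈ 34656
Gain = 20 log₁₀(34656) ≈ 90.80 dB

90.8 dB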